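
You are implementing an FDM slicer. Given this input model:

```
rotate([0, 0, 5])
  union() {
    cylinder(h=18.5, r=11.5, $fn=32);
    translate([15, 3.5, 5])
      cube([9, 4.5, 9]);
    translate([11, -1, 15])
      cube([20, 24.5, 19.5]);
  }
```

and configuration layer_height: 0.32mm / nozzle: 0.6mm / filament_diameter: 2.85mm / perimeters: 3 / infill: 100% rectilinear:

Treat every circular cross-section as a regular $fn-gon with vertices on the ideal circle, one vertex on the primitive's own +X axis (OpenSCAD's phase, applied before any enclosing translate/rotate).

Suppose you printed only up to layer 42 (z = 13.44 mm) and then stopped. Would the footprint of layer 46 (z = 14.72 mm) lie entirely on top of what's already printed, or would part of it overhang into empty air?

entirely on top

Compare the two slices. At z = 13.44: the cylinder: section is a regular 32-gon, circumradius r=11.5 (area = (32/2)·11.500²·sin(360°/32) = 412.81 mm²); the cube at (15, 3.5) is present — its section is the full 9×4.5 rectangle (area 40.50 mm²); the cube at (11, -1) does not reach this height (z outside [15, 34.5]); Taking the union: the 2 present regions are separate (no shared area or edge), so areas and boundary lengths simply add and each stays a separate island — area = 453.31 mm²; (whole slice rotated 5° about Z — lengths, areas and connectivity unchanged). At z = 14.72: the cylinder: section is a regular 32-gon, circumradius r=11.5 (area = (32/2)·11.500²·sin(360°/32) = 412.81 mm²); the cube at (15, 3.5) does not reach this height (z outside [5, 14]); the cube at (11, -1) does not reach this height (z outside [15, 34.5]); Combining (union): only the r=11.5 cylinder is present, so the union is just that shape — area = 412.81 mm²; (whole slice rotated 5° about Z — lengths, areas and connectivity unchanged). Checking containment: the cross-section at z = 14.72 is a subset of the cross-section at z = 13.44.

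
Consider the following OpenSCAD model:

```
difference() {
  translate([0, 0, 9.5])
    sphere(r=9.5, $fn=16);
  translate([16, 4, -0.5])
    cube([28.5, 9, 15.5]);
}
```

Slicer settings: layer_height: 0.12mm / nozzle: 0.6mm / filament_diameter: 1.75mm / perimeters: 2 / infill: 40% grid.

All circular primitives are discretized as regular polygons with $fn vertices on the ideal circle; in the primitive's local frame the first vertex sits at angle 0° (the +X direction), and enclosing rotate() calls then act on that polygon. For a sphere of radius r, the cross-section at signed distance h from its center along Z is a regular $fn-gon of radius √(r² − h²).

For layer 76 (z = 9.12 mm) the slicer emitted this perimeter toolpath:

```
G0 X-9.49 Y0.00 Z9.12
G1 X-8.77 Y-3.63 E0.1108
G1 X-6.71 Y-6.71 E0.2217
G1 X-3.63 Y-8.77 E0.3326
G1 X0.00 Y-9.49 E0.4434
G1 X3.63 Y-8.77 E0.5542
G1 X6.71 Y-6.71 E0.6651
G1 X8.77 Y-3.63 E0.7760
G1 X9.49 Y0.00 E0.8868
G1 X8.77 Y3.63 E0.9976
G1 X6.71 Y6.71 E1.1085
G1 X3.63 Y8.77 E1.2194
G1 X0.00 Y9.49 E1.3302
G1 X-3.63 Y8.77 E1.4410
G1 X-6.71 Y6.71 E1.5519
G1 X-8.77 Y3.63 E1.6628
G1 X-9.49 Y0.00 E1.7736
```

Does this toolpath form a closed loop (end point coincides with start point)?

Start point (G0): (-9.49, 0.00). End point (last G1): the path returns to the start — closed.

yes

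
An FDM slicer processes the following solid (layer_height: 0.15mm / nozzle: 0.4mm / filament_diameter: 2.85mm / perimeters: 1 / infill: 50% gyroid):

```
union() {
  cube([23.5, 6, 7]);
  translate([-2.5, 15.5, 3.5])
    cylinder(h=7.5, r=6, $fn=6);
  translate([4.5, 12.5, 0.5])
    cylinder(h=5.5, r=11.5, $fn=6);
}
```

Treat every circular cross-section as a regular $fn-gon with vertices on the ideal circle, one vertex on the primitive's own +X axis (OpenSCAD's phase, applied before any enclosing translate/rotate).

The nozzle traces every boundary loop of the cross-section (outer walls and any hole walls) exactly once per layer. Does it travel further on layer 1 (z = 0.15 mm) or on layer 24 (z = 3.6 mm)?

layer 24 (z = 3.6 mm)

Layer 1 (z = 0.15): the 23.5×6 cube contributes its full rectangle (perimeter 59.00 mm); the cylinder at (-2.5, 15.5) is not intersected at this z (z outside [3.5, 11]); the cylinder at (4.5, 12.5) is not intersected at this z (z outside [0.5, 6]); Combining (union): only the 23.5×6 cube is present, so the union is just that shape — boundary = 59.00 mm. So its perimeter = 59.00 mm. Layer 24 (z = 3.6): the cube (footprint 23.5×6) is included at this height (perimeter 59.00 mm); the cylinder at (-2.5, 15.5): section is a regular 6-gon, circumradius r=6 (perimeter = 2·6·6.000·sin(180°/6) = 36.00 mm); the r=11.5 cylinder at (4.5, 12.5) gives a regular 6-gon of circumradius 11.5 (constant along its height) (perimeter = 2·6·11.500·sin(180°/6) = 69.00 mm); Merging all regions: the regions partially overlap (shared area 111.13 mm²), so the edge portions inside another operand are dropped and the merged outline is re-measured after clipping — boundary = 101.28 mm. So its perimeter = 101.28 mm. Layer 24 is larger (101.28 vs 59.00 mm).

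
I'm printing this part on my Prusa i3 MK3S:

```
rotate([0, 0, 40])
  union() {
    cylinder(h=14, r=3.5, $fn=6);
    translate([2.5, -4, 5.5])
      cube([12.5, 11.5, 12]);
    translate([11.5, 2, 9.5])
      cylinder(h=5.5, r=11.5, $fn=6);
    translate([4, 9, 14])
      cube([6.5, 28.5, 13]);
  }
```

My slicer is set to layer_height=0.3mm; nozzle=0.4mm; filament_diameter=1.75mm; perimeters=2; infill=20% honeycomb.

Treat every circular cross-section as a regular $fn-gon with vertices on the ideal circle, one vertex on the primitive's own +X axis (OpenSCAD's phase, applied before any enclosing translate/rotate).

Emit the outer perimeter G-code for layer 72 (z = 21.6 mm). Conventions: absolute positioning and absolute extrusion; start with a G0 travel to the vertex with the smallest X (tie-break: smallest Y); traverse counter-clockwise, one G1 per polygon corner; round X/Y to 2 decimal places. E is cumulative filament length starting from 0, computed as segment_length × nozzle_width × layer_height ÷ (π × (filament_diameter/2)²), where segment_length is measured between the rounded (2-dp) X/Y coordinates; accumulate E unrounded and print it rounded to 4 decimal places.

At z = 21.6 mm: the cylinder does not reach this height (z outside [0, 14]); the cube at (2.5, -4) is not intersected at this z (z outside [5.5, 17.5]); the cylinder at (11.5, 2) does not reach this height (z outside [9.5, 15]); the 6.5×28.5 cube at (4, 9) contributes its full rectangle; Taking the union: only the 6.5×28.5 cube at (4, 9) is present, so the union is just that shape — 1 connected region; (rotated 40° about Z; rotation is an isometry so areas/perimeters/island counts are preserved). The outline is a single polygon with 4 vertices. Extrusion per mm of travel: 0.4 × 0.3 / (π × 0.875²) = 0.049890. Accumulating E over each segment gives final E = 3.4924.

G0 X-21.04 Y31.30 Z21.60
G1 X-2.72 Y9.47 E1.4218
G1 X2.26 Y13.64 E1.7459
G1 X-16.06 Y35.48 E3.1680
G1 X-21.04 Y31.30 E3.4924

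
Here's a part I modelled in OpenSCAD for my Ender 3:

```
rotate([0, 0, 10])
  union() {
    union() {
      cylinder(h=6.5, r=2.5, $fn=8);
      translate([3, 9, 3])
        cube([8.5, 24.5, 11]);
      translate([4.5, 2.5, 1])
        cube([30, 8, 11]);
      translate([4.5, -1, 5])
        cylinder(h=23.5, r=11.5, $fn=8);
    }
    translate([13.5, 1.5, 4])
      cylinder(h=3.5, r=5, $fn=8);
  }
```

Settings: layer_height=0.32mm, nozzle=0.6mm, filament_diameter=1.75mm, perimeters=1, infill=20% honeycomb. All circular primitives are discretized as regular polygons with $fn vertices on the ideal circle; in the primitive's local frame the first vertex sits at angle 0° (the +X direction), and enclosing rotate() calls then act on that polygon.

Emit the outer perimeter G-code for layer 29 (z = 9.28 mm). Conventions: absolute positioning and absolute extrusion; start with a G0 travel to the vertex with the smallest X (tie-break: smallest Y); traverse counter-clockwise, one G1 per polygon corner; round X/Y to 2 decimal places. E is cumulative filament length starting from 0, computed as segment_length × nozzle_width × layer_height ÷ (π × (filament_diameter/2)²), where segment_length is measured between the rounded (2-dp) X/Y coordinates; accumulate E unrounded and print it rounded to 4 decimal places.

G0 X-6.72 Y-2.20 Z9.28
G1 X-1.99 Y-9.62 E0.7024
G1 X6.60 Y-11.53 E1.4048
G1 X14.03 Y-6.80 E2.1079
G1 X15.93 Y1.79 E2.8102
G1 X13.90 Y4.99 E3.1127
G1 X33.54 Y8.45 E4.7046
G1 X32.15 Y16.33 E5.3433
G1 X9.50 Y12.34 E7.1792
G1 X5.51 Y34.99 E9.0150
G1 X-2.86 Y33.51 E9.6935
G1 X1.24 Y10.25 E11.5789
G1 X-4.81 Y6.39 E12.1517
G1 X-6.72 Y-2.20 E12.8542

At z = 9.28 mm: the cylinder is not intersected at this z (z outside [0, 6.5]); the cube at (3, 9) (footprint 8.5×24.5) is included at this height; the cube at (4.5, 2.5) is present — its section is the full 30×8 rectangle; the r=11.5 cylinder at (4.5, -1) gives a regular 8-gon of circumradius 11.5 (constant along its height); Combining (union): the regions partially overlap (shared area 68.09 mm²), so overlapping operands fuse into one piece — 1 connected region; the cylinder at (13.5, 1.5) is absent (z outside [4, 7.5]); Taking the union: only that combined region is present, so the union is just that shape — 1 connected region; (rotated 10° about Z; rotation is an isometry so areas/perimeters/island counts are preserved). The outline is a single polygon with 13 vertices. Extrusion per mm of travel: 0.6 × 0.32 / (π × 0.875²) = 0.079824. Accumulating E over each segment gives final E = 12.8542.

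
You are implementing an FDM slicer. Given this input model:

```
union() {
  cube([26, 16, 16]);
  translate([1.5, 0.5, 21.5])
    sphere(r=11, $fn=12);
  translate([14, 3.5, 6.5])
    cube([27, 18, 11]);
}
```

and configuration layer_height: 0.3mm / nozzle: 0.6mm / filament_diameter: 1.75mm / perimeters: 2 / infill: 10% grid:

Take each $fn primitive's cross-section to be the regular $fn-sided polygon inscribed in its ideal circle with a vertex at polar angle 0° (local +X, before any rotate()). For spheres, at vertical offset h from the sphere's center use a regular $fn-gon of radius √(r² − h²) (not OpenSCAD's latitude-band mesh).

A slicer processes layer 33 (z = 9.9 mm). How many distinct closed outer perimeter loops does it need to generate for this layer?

At z = 9.9 mm: the cube (footprint 26×16) is included at this height; the sphere at (1.5, 0.5) is not intersected at this z (|z−center|=11.600 > r=11); the 27×18 cube at (14, 3.5) contributes its full rectangle; Combining (union): the regions partially overlap (shared area 150.00 mm²), so overlapping operands fuse into one piece — 1 connected region. The result has 1 disconnected region.

1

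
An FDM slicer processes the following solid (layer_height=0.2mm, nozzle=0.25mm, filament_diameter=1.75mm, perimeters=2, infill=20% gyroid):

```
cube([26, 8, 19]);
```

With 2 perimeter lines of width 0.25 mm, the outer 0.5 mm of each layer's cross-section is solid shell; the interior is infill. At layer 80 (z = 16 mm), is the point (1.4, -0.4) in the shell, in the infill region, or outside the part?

At z = 16 mm: the cube (footprint 26×8) is included at this height. Overall, the cross-section is a single solid region. The nearest boundary edge runs (0.00, 0.00)→(26.00, 0.00); distance from the point to it = 0.40 mm. The point is not inside any of the regions above, so it lies outside the cross-section (0.40 mm from the nearest boundary).

outside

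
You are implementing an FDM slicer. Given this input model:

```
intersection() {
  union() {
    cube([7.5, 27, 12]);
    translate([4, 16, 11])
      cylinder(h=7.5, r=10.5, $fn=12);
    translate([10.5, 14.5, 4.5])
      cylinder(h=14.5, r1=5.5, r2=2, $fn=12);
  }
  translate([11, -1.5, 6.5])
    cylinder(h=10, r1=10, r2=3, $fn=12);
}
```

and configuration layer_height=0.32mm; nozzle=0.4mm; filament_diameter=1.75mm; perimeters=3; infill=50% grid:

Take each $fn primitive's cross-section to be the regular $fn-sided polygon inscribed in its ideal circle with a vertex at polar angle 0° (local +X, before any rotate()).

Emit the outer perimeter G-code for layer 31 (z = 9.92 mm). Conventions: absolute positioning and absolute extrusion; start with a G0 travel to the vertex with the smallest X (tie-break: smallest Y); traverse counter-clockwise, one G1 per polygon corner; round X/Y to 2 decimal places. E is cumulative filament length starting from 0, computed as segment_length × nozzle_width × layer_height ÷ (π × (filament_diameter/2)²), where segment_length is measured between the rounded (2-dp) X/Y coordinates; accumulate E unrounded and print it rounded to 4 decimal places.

At z = 9.92 mm: the cube is present — its section is the full 7.5×27 rectangle; the cylinder at (4, 16) is not intersected at this z (z outside [11, 18.5]); the cone at (10.5, 14.5): at t=0.374 of its height the radius interpolates to r₁+(r₂−r₁)t = 4.192, giving a regular 12-gon of that circumradius; Merging all regions: the regions partially overlap (shared area 4.22 mm²), so overlapping operands fuse into one piece — 1 connected region; the cone at (11, -1.5) contributes a regular 12-gon of circumradius 7.606 (interpolated between r1=10 and r2=3 at t=0.342); Taking the intersection: the cone at (11, -1.5) partially overlaps the result so far; clipping to the common part keeps 12.55 mm² — 1 connected region. The outline is a single polygon with 5 vertices. Extrusion per mm of travel: 0.4 × 0.32 / (π × 0.875²) = 0.053216. Accumulating E over each segment gives final E = 0.8252.

G0 X3.80 Y0.00 Z9.92
G1 X7.50 Y0.00 E0.1969
G1 X7.50 Y5.17 E0.4720
G1 X7.20 Y5.09 E0.4886
G1 X4.41 Y2.30 E0.6985
G1 X3.80 Y0.00 E0.8252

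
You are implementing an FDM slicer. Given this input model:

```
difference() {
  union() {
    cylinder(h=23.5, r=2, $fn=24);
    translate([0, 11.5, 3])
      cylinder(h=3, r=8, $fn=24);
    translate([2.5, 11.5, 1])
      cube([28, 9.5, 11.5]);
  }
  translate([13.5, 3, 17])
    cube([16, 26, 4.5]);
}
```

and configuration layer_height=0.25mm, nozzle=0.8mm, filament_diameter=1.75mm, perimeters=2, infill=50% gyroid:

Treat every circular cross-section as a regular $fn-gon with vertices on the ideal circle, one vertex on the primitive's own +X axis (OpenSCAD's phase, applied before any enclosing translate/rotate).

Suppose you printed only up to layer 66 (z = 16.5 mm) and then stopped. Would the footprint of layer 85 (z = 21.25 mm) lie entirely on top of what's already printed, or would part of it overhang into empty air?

entirely on top

Compare the two slices. At z = 16.5: the r=2 cylinder contributes a regular 24-gon of circumradius 2 (area = (24/2)·2.000²·sin(360°/24) = 12.42 mm²); the cylinder at (0, 11.5) does not reach this height (z outside [3, 6]); the cube at (2.5, 11.5) does not reach this height (z outside [1, 12.5]); Taking the union: only the r=2 cylinder is present, so the union is just that shape — area = 12.42 mm²; the cube at (13.5, 3) does not reach this height (z outside [17, 21.5]); Subtracting the remaining from the first: none of the subtracted shapes is present at this height, so that combined region is unchanged — area = 12.42 mm². At z = 21.25: the cylinder: section is a regular 24-gon, circumradius r=2 (area = (24/2)·2.000²·sin(360°/24) = 12.42 mm²); the cylinder at (0, 11.5) is absent (z outside [3, 6]); the cube at (2.5, 11.5) is not intersected at this z (z outside [1, 12.5]); Combining (union): only the r=2 cylinder is present, so the union is just that shape — area = 12.42 mm²; the cube at (13.5, 3) is present — its section is the full 16×26 rectangle (area 416.00 mm²); Subtracting the remaining from the first: starting from the result so far (12.42 mm²), the 16×26 cube at (13.5, 3) misses the remaining region (no effect) — area = 12.42 mm². Checking containment: the cross-section at z = 21.25 is a subset of the cross-section at z = 16.5.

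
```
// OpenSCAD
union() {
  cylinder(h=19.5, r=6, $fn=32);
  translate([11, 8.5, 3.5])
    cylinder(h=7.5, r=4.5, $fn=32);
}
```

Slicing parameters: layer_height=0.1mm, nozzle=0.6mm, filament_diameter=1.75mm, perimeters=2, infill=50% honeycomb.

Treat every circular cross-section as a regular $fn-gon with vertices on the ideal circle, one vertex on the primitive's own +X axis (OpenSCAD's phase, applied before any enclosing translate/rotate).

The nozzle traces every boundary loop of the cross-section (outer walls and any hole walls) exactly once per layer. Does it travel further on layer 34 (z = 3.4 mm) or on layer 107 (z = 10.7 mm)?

Layer 34 (z = 3.4): the cylinder: section is a regular 32-gon, circumradius r=6 (perimeter = 2·32·6.000·sin(180°/32) = 37.64 mm); the cylinder at (11, 8.5) is not intersected at this z (z outside [3.5, 11]); Merging all regions: only the r=6 cylinder is present, so the union is just that shape — boundary = 37.64 mm. So its perimeter = 37.64 mm. Layer 107 (z = 10.7): the r=6 cylinder contributes a regular 32-gon of circumradius 6 (perimeter = 2·32·6.000·sin(180°/32) = 37.64 mm); the cylinder at (11, 8.5): section is a regular 32-gon, circumradius r=4.5 (perimeter = 2·32·4.500·sin(180°/32) = 28.23 mm); Combining (union): the 2 present regions are separate (no shared area or edge), so areas and boundary lengths simply add and each stays a separate island — boundary = 65.87 mm. So its perimeter = 65.87 mm. Layer 107 is larger (65.87 vs 37.64 mm).

layer 107 (z = 10.7 mm)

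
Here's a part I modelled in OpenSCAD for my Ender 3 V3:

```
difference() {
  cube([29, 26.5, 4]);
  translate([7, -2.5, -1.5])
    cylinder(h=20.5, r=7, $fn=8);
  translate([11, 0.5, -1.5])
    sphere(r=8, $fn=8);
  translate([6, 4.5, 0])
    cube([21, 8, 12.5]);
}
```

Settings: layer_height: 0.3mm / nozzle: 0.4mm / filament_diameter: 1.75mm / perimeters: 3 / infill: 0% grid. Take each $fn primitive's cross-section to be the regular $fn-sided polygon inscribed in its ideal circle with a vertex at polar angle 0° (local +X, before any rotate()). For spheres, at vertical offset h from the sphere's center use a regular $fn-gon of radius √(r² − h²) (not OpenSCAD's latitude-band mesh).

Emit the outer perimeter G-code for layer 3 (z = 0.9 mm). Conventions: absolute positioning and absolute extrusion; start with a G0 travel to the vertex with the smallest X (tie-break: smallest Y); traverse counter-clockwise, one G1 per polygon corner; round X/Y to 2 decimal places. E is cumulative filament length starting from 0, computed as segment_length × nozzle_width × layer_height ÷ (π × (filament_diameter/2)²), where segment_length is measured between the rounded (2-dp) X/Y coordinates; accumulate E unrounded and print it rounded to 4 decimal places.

At z = 0.9 mm: the cube (footprint 29×26.5) is included at this height; the r=7 cylinder at (7, -2.5) contributes a regular 8-gon of circumradius 7; the sphere at (11, 0.5): section is a regular 8-gon, circumradius = √(r²−h²) = √(8²−2.4²) = 7.632; the cube at (6, 4.5) (footprint 21×8) is included at this height; Subtracting the remaining from the first: starting from the 29×26.5 cube, the r=7 cylinder at (7, -2.5) partially overlaps it — only the 36.89 mm² overlap (of its 138.59 mm²) is removed, clipping the outline; the r=8 sphere at (11, 0.5) partially overlaps it — only the 59.45 mm² overlap (of its 164.73 mm²) is removed, clipping the outline; the 21×8 cube at (6, 4.5) partially overlaps it — only the 141.05 mm² overlap (of its 168.00 mm²) is removed, clipping the outline — 1 connected region. The outline is a single polygon with 15 vertices. Extrusion per mm of travel: 0.4 × 0.3 / (π × 0.875²) = 0.049890. Accumulating E over each segment gives final E = 7.6036.

G0 X0.00 Y0.00 Z0.90
G1 X1.04 Y0.00 E0.0519
G1 X2.05 Y2.45 E0.1841
G1 X4.62 Y3.51 E0.3228
G1 X5.60 Y5.90 E0.4517
G1 X6.00 Y6.06 E0.4732
G1 X6.00 Y12.50 E0.7945
G1 X27.00 Y12.50 E1.8421
G1 X27.00 Y4.50 E2.2413
G1 X16.97 Y4.50 E2.7417
G1 X18.63 Y0.50 E2.9577
G1 X18.42 Y0.00 E2.9848
G1 X29.00 Y0.00 E3.5126
G1 X29.00 Y26.50 E4.8347
G1 X0.00 Y26.50 E6.2815
G1 X0.00 Y0.00 E7.6036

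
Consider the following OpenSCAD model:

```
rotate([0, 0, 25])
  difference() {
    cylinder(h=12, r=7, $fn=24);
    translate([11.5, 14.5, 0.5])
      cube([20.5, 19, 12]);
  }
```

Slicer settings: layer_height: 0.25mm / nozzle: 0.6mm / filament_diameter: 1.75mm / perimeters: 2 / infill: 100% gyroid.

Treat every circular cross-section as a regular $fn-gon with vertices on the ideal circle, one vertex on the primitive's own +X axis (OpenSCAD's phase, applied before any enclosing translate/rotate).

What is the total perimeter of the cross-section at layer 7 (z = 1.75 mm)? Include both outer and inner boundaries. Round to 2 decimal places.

43.86 mm

At z = 1.75 mm: the r=7 cylinder contributes a regular 24-gon of circumradius 7 (perimeter = 2·24·7.000·sin(180°/24) = 43.86 mm); the cube at (11.5, 14.5) is present — its section is the full 20.5×19 rectangle (perimeter 79.00 mm); After the difference (first − rest): starting from the r=7 cylinder, the 20.5×19 cube at (11.5, 14.5) misses the remaining region (no effect) — boundary = 43.86 mm; (whole slice rotated 25° about Z — lengths, areas and connectivity unchanged). Overall, the cross-section is a single solid region. Total boundary length (outer) = 43.86 mm.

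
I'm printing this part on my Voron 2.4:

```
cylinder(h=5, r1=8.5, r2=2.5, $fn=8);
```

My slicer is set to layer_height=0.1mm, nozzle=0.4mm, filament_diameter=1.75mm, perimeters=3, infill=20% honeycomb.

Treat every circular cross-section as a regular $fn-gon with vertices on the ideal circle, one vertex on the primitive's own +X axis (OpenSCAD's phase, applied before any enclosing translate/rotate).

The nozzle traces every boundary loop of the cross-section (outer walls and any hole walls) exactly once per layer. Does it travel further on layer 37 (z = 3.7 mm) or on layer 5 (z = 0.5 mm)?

layer 5 (z = 0.5 mm)

Layer 37 (z = 3.7): the cone (r1=8.5→r2=2.5) has section circumradius 4.060 here — a regular 8-gon (perimeter = 2·8·4.060·sin(180°/8) = 24.86 mm). So its perimeter = 24.86 mm. Layer 5 (z = 0.5): the cone (r1=8.5→r2=2.5) has section circumradius 7.900 here — a regular 8-gon (perimeter = 2·8·7.900·sin(180°/8) = 48.37 mm). So its perimeter = 48.37 mm. Layer 5 is larger (48.37 vs 24.86 mm).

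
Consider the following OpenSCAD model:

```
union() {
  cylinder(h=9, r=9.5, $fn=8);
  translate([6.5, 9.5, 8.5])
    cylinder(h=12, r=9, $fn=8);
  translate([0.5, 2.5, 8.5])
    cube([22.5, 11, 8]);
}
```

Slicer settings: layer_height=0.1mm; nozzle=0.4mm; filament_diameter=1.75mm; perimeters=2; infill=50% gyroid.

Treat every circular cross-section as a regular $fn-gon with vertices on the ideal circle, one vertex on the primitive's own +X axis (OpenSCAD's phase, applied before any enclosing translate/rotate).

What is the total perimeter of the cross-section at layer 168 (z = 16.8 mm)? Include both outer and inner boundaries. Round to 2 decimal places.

At z = 16.8 mm: the cylinder is not intersected at this z (z outside [0, 9]); the r=9 cylinder at (6.5, 9.5) contributes a regular 8-gon of circumradius 9 (perimeter = 2·8·9.000·sin(180°/8) = 55.11 mm); the cube at (0.5, 2.5) is not intersected at this z (z outside [8.5, 16.5]); Combining (union): only the r=9 cylinder at (6.5, 9.5) is present, so the union is just that shape — boundary = 55.11 mm. Overall, the cross-section is a single solid region. Total boundary length (outer) = 55.11 mm.

55.11 mm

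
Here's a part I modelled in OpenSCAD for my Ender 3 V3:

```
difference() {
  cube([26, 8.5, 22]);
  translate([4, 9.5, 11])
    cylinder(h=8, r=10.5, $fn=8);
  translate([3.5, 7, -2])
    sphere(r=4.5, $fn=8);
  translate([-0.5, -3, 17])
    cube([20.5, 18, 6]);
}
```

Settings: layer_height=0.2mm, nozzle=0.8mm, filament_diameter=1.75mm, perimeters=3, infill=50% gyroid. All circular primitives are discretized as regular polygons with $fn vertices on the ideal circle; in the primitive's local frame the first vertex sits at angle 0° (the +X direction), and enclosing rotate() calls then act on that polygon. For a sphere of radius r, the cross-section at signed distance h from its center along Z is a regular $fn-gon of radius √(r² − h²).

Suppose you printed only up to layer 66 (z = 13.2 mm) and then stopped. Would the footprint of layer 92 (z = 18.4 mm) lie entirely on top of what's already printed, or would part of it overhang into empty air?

entirely on top

Compare the two slices. At z = 13.2: the cube (footprint 26×8.5) is included at this height (area 221.00 mm²); the cylinder at (4, 9.5): section is a regular 8-gon, circumradius r=10.5 (area = (8/2)·10.500²·sin(360°/8) = 311.83 mm²); the sphere at (3.5, 7) is not intersected at this z (|z−center|=15.200 > r=4.5); the cube at (-0.5, -3) is absent (z outside [17, 23]); After the difference (first − rest): starting from the 26×8.5 cube (221.00 mm²), the r=10.5 cylinder at (4, 9.5) partially overlaps it — only the 99.94 mm² overlap (of its 311.83 mm²) is removed, clipping the outline — area = 121.06 mm². At z = 18.4: the 26×8.5 cube contributes its full rectangle (area 221.00 mm²); the r=10.5 cylinder at (4, 9.5) gives a regular 8-gon of circumradius 10.5 (constant along its height) (area = (8/2)·10.500²·sin(360°/8) = 311.83 mm²); the sphere at (3.5, 7) does not reach this height (|z−center|=20.400 > r=4.5); the 20.5×18 cube at (-0.5, -3) contributes its full rectangle (area 369.00 mm²); Subtracting the remaining from the first: starting from the 26×8.5 cube (221.00 mm²), the r=10.5 cylinder at (4, 9.5) partially overlaps it — only the 99.94 mm² overlap (of its 311.83 mm²) is removed, clipping the outline; the 20.5×18 cube at (-0.5, -3) partially overlaps it — only the 70.06 mm² overlap (of its 369.00 mm²) is removed, clipping the outline — area = 51.00 mm². Checking containment: the cross-section at z = 18.4 is a subset of the cross-section at z = 13.2.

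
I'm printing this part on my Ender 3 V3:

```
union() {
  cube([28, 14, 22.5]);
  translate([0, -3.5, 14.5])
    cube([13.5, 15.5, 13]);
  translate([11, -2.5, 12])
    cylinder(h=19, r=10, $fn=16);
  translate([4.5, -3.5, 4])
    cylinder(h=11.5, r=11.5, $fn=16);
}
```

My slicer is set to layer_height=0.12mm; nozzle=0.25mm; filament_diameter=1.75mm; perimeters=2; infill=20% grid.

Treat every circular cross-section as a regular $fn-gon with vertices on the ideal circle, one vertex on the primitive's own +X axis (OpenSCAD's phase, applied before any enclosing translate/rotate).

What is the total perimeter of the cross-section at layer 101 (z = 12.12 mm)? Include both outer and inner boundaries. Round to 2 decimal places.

At z = 12.12 mm: the 28×14 cube contributes its full rectangle (perimeter 84.00 mm); the cube at (0, -3.5) does not reach this height (z outside [14.5, 27.5]); the r=10 cylinder at (11, -2.5) contributes a regular 16-gon of circumradius 10 (perimeter = 2·16·10.000·sin(180°/16) = 62.43 mm); the cylinder at (4.5, -3.5): section is a regular 16-gon, circumradius r=11.5 (perimeter = 2·16·11.500·sin(180°/16) = 71.79 mm); Combining (union): the regions partially overlap (shared area 349.34 mm²), so the edge portions inside another operand are dropped and the merged outline is re-measured after clipping — boundary = 112.98 mm. Overall, the cross-section is a single solid region. Total boundary length (outer) = 112.98 mm.

112.98 mm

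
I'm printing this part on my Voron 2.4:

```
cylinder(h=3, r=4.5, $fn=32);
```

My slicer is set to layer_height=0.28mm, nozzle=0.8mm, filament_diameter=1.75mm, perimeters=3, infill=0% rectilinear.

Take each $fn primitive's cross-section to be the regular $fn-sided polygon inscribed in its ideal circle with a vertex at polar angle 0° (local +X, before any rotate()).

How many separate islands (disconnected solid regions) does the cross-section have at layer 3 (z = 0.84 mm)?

At z = 0.84 mm: the r=4.5 cylinder contributes a regular 32-gon of circumradius 4.5. Overall, the cross-section is a single solid region. Island count = 1.

1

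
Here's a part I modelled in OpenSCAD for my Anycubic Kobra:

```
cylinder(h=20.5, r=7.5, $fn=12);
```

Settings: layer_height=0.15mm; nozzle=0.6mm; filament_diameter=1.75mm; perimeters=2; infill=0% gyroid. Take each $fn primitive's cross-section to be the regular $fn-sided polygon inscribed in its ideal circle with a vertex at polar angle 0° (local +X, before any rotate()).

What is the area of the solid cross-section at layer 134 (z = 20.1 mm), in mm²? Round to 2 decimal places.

168.75 mm²

At z = 20.1 mm: the r=7.5 cylinder contributes a regular 12-gon of circumradius 7.5 (area = (12/2)·7.500²·sin(360°/12) = 168.75 mm²). Overall, the cross-section is a single solid region. Net area = 168.75 mm².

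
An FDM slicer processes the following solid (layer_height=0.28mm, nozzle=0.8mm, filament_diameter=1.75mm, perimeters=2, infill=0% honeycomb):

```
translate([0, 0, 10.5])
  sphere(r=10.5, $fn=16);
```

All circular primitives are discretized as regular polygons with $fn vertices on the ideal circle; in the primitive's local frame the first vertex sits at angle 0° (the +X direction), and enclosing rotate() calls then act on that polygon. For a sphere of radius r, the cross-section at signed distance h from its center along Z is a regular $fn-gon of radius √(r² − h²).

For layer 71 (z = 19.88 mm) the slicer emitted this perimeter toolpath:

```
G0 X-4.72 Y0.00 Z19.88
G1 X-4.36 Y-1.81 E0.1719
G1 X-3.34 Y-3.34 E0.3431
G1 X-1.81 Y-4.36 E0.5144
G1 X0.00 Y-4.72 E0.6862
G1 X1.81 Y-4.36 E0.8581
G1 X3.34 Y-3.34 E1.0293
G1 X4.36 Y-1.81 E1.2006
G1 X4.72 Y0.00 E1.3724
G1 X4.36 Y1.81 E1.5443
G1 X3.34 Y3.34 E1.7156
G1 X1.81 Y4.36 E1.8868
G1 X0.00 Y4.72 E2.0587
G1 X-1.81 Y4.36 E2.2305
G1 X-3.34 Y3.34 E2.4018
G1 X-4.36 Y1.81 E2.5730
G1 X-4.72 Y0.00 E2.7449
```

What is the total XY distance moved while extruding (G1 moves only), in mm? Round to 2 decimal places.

29.47 mm

Sum the Euclidean lengths of each G1 segment: total = 29.47 mm.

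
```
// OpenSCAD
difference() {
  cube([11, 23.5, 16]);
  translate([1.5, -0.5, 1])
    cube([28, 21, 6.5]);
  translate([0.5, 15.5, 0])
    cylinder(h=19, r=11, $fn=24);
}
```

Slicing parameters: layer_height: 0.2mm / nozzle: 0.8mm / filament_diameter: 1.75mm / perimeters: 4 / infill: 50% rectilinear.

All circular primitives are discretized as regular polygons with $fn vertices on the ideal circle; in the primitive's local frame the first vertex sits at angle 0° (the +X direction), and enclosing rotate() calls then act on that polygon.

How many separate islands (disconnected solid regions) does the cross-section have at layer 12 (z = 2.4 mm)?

At z = 2.4 mm: the cube is present — its section is the full 11×23.5 rectangle; the 28×21 cube at (1.5, -0.5) contributes its full rectangle; the cylinder at (0.5, 15.5): section is a regular 24-gon, circumradius r=11; Subtracting the remaining from the first: starting from the 11×23.5 cube, the 28×21 cube at (1.5, -0.5) partially overlaps it — only the 194.75 mm² overlap (of its 588.00 mm²) is removed, clipping the outline; the r=11 cylinder at (0.5, 15.5) partially overlaps it — only the 51.64 mm² overlap (of its 375.81 mm²) is removed, clipping the outline — 2 connected regions. Overall, the cross-section has 2 separate islands. Island count = 2.

2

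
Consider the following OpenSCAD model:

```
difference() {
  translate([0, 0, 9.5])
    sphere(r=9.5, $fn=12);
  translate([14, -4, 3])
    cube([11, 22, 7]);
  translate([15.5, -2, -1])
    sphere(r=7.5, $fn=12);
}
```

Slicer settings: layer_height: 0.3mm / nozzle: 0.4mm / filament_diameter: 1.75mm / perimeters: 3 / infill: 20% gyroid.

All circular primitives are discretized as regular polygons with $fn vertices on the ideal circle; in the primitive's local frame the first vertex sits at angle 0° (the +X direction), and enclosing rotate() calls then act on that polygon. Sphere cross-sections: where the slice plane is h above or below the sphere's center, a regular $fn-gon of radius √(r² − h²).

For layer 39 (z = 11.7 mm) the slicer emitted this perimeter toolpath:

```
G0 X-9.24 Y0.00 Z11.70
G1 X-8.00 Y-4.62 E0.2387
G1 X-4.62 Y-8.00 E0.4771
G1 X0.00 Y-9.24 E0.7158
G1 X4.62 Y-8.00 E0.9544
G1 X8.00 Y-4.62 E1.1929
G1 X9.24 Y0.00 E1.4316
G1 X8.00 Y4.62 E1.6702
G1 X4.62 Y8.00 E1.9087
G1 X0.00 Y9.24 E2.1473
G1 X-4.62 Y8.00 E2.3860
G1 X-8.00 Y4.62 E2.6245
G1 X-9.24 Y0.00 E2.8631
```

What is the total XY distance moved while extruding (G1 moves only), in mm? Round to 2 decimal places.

57.39 mm

Sum the Euclidean lengths of each G1 segment: total = 57.39 mm.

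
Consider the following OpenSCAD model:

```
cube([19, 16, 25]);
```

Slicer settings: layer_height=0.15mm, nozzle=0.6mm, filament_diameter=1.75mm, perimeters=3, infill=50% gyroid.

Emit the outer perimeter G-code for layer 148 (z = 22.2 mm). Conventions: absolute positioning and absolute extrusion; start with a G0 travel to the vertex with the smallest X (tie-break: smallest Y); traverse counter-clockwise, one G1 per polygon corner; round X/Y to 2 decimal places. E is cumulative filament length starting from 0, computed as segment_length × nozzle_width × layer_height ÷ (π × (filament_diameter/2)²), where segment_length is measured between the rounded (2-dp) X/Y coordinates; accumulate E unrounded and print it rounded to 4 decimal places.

G0 X0.00 Y0.00 Z22.20
G1 X19.00 Y0.00 E0.7109
G1 X19.00 Y16.00 E1.3096
G1 X0.00 Y16.00 E2.0206
G1 X0.00 Y0.00 E2.6192

At z = 22.2 mm: the 19×16 cube contributes its full rectangle. The outline is a single polygon with 4 vertices. Extrusion per mm of travel: 0.6 × 0.15 / (π × 0.875²) = 0.037418. Accumulating E over each segment gives final E = 2.6192.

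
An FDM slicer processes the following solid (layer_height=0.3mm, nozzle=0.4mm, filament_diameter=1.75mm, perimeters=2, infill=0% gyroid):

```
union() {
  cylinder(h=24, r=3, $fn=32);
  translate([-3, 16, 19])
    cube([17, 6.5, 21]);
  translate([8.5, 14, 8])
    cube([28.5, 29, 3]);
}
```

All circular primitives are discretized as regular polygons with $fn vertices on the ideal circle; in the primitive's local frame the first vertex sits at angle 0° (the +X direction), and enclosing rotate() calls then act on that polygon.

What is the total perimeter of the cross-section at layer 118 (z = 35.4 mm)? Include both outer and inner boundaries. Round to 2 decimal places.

47.00 mm

At z = 35.4 mm: the cylinder is not intersected at this z (z outside [0, 24]); the cube at (-3, 16) is present — its section is the full 17×6.5 rectangle (perimeter 47.00 mm); the cube at (8.5, 14) does not reach this height (z outside [8, 11]); Combining (union): only the 17×6.5 cube at (-3, 16) is present, so the union is just that shape — boundary = 47.00 mm. Overall, the cross-section is a single solid region. Total boundary length (outer) = 47.00 mm.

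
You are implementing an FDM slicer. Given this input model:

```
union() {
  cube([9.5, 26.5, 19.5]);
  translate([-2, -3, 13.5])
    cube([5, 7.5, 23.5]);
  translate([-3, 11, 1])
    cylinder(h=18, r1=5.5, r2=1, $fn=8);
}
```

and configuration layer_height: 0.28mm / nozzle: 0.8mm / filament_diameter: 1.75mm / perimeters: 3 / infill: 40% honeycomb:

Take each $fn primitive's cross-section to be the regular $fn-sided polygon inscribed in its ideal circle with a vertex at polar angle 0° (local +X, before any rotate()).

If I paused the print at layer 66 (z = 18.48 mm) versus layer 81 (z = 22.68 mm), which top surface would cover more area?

layer 66 (z = 18.48 mm)

Layer 66 (z = 18.48): the 9.5×26.5 cube contributes its full rectangle (area 251.75 mm²); the cube at (-2, -3) (footprint 5×7.5) is included at this height (area 37.50 mm²); the cone at (-3, 11): at t=0.971 of its height the radius interpolates to r₁+(r₂−r₁)t = 1.130, giving a regular 8-gon of that circumradius (area = (8/2)·1.130²·sin(360°/8) = 3.61 mm²); Merging all regions: the regions partially overlap — summed areas 292.86 mm² minus the doubly-counted overlap 13.50 mm² gives 279.36 mm² — area = 279.36 mm². So its area = 279.36 mm². Layer 81 (z = 22.68): the cube does not reach this height (z outside [0, 19.5]); the cube at (-2, -3) (footprint 5×7.5) is included at this height (area 37.50 mm²); the cone at (-3, 11) is not intersected at this z (z outside [1, 19]); Taking the union: only the 5×7.5 cube at (-2, -3) is present, so the union is just that shape — area = 37.50 mm². So its area = 37.50 mm². Layer 66 is larger (279.36 vs 37.50 mm²).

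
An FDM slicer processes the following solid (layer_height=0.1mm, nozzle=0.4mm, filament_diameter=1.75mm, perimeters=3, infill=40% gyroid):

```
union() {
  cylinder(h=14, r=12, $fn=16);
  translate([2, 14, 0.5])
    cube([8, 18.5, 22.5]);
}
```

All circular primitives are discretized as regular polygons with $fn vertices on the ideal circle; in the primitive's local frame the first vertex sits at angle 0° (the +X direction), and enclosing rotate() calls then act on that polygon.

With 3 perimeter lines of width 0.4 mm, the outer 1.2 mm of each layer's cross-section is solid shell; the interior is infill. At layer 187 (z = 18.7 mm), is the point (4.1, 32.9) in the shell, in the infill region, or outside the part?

At z = 18.7 mm: the cylinder does not reach this height (z outside [0, 14]); the 8×18.5 cube at (2, 14) contributes its full rectangle; Taking the union: only the 8×18.5 cube at (2, 14) is present, so the union is just that shape — 1 connected region. Overall, the cross-section is a single solid region. The nearest boundary edge runs (10.00, 32.50)→(2.00, 32.50); distance from the point to it = 0.40 mm. The point is not inside any of the regions above, so it lies outside the cross-section (0.40 mm from the nearest boundary).

outside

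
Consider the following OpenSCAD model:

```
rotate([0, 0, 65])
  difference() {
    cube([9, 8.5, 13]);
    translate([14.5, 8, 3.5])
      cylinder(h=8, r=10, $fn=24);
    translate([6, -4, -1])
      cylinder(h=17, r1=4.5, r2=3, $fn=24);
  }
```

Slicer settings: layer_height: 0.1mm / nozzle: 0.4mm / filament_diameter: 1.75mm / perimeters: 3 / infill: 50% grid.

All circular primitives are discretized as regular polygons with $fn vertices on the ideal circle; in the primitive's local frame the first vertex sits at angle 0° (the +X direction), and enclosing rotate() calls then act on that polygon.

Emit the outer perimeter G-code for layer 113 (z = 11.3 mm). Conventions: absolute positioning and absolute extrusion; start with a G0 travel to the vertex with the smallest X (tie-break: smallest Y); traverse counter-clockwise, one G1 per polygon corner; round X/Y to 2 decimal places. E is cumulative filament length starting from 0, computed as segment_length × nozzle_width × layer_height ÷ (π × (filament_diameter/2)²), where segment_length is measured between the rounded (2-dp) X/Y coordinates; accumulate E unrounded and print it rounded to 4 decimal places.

G0 X-7.70 Y3.59 Z11.30
G1 X0.00 Y0.00 E0.1413
G1 X3.65 Y7.83 E0.2850
G1 X2.30 Y7.13 E0.3102
G1 X-0.25 Y6.56 E0.3537
G1 X-2.86 Y6.67 E0.3971
G1 X-5.35 Y7.46 E0.4406
G1 X-5.77 Y7.73 E0.4489
G1 X-7.70 Y3.59 E0.5248

At z = 11.3 mm: the cube is present — its section is the full 9×8.5 rectangle; the cylinder at (14.5, 8): section is a regular 24-gon, circumradius r=10; the cone at (6, -4) contributes a regular 24-gon of circumradius 3.415 (interpolated between r1=4.5 and r2=3 at t=0.724); Taking the first minus the rest: starting from the 9×8.5 cube, the r=10 cylinder at (14.5, 8) partially overlaps it — only the 28.06 mm² overlap (of its 310.58 mm²) is removed, clipping the outline; the cone at (6, -4) misses the remaining region (no effect) — 1 connected region; (rotated 65° about Z; rotation is an isometry so areas/perimeters/island counts are preserved). The outline is a single polygon with 8 vertices. Extrusion per mm of travel: 0.4 × 0.1 / (π × 0.875²) = 0.016630. Accumulating E over each segment gives final E = 0.5248.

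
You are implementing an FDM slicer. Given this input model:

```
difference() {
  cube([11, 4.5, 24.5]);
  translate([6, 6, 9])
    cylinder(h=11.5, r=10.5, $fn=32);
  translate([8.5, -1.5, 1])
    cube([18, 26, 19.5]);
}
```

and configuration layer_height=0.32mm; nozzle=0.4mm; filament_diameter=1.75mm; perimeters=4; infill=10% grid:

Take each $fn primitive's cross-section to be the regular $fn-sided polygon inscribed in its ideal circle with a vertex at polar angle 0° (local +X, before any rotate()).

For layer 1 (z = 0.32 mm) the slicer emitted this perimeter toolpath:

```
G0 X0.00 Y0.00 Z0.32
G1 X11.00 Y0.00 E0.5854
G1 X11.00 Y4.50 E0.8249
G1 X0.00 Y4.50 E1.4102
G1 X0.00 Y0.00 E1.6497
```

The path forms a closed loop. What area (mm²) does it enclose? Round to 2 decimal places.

Apply the shoelace formula to the sequence of (X, Y) vertices; enclosed area = 49.50 mm².

49.50 mm²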